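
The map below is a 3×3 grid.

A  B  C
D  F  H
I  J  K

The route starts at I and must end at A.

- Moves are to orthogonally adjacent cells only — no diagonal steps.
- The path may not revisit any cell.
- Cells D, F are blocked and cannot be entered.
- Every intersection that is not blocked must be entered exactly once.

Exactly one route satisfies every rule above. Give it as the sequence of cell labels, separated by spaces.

Need to visit all 7 open cells exactly once, starting at I and ending at A.
Cell H has only two open neighbours (C and K), so the path must pass straight through it: one of those is the cell it's entered from and the other is where it exits.
Route from I: right 2 to K, up 2 to C, left 2 to A — 6 moves in all.
Check: all 7 open cells covered.

I J K H C B A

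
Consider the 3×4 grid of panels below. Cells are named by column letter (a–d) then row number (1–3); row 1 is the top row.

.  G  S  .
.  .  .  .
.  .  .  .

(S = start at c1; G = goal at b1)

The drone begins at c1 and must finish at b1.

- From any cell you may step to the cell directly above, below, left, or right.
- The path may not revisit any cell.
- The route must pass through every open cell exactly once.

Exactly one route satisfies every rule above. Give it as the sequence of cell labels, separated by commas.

c1, d1, d2, d3, c3, c2, b2, b3, a3, a2, a1, b1

Need to visit all 12 open cells exactly once, starting at c1 and ending at b1.
Cell a1 has only two open neighbours (a2 and b1), so the path must pass straight through it: one of those is the cell it's entered from and the other is where it exits.
Route from c1: right 1 to d1, down 2 to d3, left 1 to c3, up 1 to c2, left 1 to b2, down 1 to b3, left 1 to a3, up 2 to a1, right 1 to b1 — 11 moves in all.
Check: all 12 open cells covered.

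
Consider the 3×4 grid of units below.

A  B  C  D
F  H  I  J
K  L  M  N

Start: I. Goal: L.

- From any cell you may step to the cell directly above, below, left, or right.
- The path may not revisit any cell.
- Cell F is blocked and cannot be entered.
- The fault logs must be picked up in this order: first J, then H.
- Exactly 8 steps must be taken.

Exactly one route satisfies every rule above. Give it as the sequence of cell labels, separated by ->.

I -> M -> N -> J -> D -> C -> B -> H -> L

The waypoints must appear in the order J, H, with no cell reused.
Route from I: down 1 to M, right 1 to N, up 2 to D, left 2 to B, down 2 to L — 8 moves in all.
Check: order respected (J at step 3, H at step 7); 8 moves as required.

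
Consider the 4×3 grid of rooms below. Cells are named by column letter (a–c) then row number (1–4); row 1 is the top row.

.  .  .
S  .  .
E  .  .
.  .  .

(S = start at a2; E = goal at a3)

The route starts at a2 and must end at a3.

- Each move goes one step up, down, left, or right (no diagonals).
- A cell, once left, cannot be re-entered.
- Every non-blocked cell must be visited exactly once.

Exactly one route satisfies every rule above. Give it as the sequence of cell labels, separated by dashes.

a2 - a1 - b1 - c1 - c2 - b2 - b3 - c3 - c4 - b4 - a4 - a3

Need to visit all 12 open cells exactly once, starting at a2 and ending at a3.
Cell c1 has only two open neighbours (c2 and b1), so the path must pass straight through it: one of those is the cell it's entered from and the other is where it exits.
Route from a2: up to a1, 2× right (reaching c1), down to c2, left to b2, down to b3, right to c3, down to c4, 2× left (reaching a4), up to a3 — 11 moves in all.
Check: all 12 open cells covered.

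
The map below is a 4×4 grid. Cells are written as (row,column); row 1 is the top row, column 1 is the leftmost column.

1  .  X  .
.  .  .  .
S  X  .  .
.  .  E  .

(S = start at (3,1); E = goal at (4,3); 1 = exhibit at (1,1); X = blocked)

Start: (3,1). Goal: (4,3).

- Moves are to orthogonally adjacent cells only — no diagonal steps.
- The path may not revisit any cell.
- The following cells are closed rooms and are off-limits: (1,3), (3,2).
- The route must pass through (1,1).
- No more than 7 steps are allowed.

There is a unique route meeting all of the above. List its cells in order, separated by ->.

(3,1) -> (2,1) -> (1,1) -> (1,2) -> (2,2) -> (2,3) -> (3,3) -> (4,3)

The 7-move cap with required stops at (1,1) leaves no slack for detours.
Route from (3,1): up 2 to (1,1), right 1 to (1,2), down 1 to (2,2), right 1 to (2,3), down 2 to (4,3) — 7 moves in all.
Check: all required cells visited; 7 ≤ 7 moves.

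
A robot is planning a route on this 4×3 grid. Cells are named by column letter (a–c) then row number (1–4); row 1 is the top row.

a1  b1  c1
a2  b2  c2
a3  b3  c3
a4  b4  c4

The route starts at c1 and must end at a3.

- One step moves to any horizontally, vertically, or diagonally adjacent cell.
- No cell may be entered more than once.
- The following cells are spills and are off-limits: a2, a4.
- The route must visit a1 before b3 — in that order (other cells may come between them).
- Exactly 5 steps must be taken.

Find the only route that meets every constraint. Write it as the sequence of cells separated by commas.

The waypoints must appear in the order a1, b3, with no cell reused.
Route from c1: 2× left (reaching a1), down-right to b2, down to b3, left to a3 — 5 moves in all.
Check: order respected (a1 at step 2, b3 at step 4); 5 moves as required.

c1, b1, a1, b2, b3, a3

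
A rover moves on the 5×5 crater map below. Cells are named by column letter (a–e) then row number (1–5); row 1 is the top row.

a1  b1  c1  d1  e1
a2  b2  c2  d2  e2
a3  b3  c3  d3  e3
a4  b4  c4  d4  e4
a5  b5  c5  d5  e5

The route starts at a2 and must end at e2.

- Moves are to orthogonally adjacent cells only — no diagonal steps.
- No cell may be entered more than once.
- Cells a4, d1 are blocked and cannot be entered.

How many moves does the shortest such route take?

4

The Manhattan distance from a2 to e2 is |2−2| + |1−5| = 4, so at least 4 moves are needed.
A route of 4 moves achieves this: a2 → b2 → c2 → d2 → e2.
Since 4 matches the lower bound, it is optimal.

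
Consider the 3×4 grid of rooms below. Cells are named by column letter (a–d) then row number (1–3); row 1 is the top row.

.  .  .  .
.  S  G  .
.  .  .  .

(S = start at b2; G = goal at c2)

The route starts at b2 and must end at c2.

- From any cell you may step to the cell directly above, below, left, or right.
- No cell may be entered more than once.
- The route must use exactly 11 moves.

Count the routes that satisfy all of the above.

Need simple routes of exactly 11 moves from b2 to c2 (Manhattan distance 1, so 5 moves are spent on a detour and 5 undoing it).
Enumerating: b2 b1 a1 a2 a3 b3 c3 d3 d2 d1 c1 c2 | b2 b3 a3 a2 a1 b1 c1 d1 d2 d3 c3 c2.
That gives 2 routes.

2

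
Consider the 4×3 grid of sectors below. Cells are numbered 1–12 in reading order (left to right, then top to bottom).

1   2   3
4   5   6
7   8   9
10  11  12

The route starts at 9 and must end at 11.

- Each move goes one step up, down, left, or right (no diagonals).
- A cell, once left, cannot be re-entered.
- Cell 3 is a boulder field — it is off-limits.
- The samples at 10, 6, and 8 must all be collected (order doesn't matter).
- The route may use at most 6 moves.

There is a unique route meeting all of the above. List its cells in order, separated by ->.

The budget equals the shortest possible length, so every move has to be on a shortest route through the required cells.
Route from 9: up 1 to 6, left 1 to 5, down 1 to 8, left 1 to 7, down 1 to 10, right 1 to 11 — 6 moves in all.
Check: all required cells visited; 6 ≤ 6 moves.

9 -> 6 -> 5 -> 8 -> 7 -> 10 -> 11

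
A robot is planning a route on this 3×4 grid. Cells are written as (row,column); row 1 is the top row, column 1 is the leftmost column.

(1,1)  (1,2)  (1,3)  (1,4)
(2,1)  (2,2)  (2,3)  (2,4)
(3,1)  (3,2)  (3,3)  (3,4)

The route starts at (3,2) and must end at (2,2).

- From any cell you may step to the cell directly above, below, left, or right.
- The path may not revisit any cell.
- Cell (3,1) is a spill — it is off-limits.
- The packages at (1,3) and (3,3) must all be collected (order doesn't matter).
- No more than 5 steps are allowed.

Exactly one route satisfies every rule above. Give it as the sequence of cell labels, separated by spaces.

The budget equals the shortest possible length, so every move has to be on a shortest route through the required cells.
Route from (3,2): right 1 to (3,3), up 2 to (1,3), left 1 to (1,2), down 1 to (2,2) — 5 moves in all.
Check: all required cells visited; 5 ≤ 5 moves.

(3,2) (3,3) (2,3) (1,3) (1,2) (2,2)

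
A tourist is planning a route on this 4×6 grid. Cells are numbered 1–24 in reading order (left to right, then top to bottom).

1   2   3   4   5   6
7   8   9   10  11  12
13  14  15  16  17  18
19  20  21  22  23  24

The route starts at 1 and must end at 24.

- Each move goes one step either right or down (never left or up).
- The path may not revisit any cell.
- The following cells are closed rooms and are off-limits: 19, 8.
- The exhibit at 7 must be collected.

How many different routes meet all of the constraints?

5

A right/down-only route from 1 to 24 makes exactly 3 down-moves and 5 right-moves in some order.
With no other constraints that would be C(8,3) = 56 routes.
Split at 7 and multiply the segment counts (each segment already excludes blocked cells): 1→7: 1; 7→24: 5; product = 5.
That gives 5 routes.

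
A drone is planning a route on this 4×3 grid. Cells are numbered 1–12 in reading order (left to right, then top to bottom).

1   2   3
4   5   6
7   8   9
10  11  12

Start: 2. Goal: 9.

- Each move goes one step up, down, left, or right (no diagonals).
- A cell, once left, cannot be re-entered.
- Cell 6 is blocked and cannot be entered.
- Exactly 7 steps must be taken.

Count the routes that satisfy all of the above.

Need simple routes of exactly 7 moves from 2 to 9 (Manhattan distance 3, so 2 moves are spent on a detour and 2 undoing it).
Enumerating: 2 5 8 7 10 11 12 9 | 2 5 4 7 10 11 8 9 | 2 5 4 7 10 11 12 9 | 2 5 4 7 8 11 12 9 | 2 1 4 7 10 11 8 9 | 2 1 4 7 10 11 12 9 | 2 1 4 7 8 11 12 9 | 2 1 4 5 8 11 12 9.
That gives 8 routes.

8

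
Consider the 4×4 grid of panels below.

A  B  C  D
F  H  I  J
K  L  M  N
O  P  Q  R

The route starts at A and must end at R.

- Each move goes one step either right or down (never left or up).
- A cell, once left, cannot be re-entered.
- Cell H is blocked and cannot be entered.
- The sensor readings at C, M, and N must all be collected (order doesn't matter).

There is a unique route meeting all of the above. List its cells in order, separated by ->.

A -> B -> C -> I -> M -> N -> R

Moves only go right or down, so the column and row indices never decrease.
Route from A: right 2 to C, down 2 to M, right 1 to N, down 1 to R — 6 moves in all.
Check: all required cells visited.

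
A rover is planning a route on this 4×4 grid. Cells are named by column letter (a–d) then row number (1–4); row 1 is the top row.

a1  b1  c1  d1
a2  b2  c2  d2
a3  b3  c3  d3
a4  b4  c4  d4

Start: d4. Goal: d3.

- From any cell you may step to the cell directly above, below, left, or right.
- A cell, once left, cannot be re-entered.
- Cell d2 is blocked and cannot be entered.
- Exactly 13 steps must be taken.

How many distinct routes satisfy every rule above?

2

Need simple routes of exactly 13 moves from d4 to d3 (Manhattan distance 1, so 6 moves are spent on a detour and 6 undoing it).
Enumerating: d4 c4 b4 a4 a3 a2 a1 b1 c1 c2 b2 b3 c3 d3 | d4 c4 b4 a4 a3 b3 b2 a2 a1 b1 c1 c2 c3 d3.
That gives 2 routes.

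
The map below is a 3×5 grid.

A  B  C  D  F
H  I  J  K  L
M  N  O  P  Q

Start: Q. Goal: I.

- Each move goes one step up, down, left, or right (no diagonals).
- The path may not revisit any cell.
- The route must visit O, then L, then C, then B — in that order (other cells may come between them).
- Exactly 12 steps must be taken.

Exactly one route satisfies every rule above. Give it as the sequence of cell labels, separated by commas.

The waypoints must appear in the order O, L, C, B, with no cell reused.
Route from Q: 2× left (reaching O), up to J, 2× right (reaching L), up to F, 4× left (reaching A), down to H, right to I — 12 moves in all.
Check: order respected (O at step 2, L at step 5, C at step 8, B at step 9); 12 moves as required.

Q, P, O, J, K, L, F, D, C, B, A, H, I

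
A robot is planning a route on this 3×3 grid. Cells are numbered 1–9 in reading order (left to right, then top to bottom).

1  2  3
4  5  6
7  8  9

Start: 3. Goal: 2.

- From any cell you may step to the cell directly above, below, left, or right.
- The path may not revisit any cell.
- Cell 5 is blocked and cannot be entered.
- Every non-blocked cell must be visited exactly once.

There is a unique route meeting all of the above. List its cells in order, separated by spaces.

Need to visit all 8 open cells exactly once, starting at 3 and ending at 2.
Cell 9 has only two open neighbours (6 and 8), so the path must pass straight through it: one of those is the cell it's entered from and the other is where it exits.
Route from 3: 2× down (reaching 9), 2× left (reaching 7), 2× up (reaching 1), right to 2 — 7 moves in all.
Check: all 8 open cells covered.

3 6 9 8 7 4 1 2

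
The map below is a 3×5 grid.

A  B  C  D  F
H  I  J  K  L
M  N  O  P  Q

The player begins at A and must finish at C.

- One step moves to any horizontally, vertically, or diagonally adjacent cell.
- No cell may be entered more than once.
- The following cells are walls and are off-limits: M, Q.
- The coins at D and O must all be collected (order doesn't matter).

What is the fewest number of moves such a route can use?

5

Any route passes through D and O in some order between A and C. Summing Chebyshev distances along each leg and taking the cheapest ordering (A → O → D → C) gives a lower bound of 2 + 2 + 1 = 5 moves.
A route of 5 moves achieves this: A → I → O → J → D → C.
Since 5 matches the lower bound, it is optimal.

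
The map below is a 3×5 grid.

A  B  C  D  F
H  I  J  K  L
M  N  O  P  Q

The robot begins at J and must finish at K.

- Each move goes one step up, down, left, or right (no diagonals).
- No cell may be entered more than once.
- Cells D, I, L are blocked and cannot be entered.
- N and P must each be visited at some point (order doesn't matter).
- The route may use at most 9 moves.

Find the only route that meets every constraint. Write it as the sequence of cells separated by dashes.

The budget equals the shortest possible length, so every move has to be on a shortest route through the required cells.
Route from J: up 1 to C, left 2 to A, down 2 to M, right 3 to P, up 1 to K — 9 moves in all.
Check: all required cells visited; 9 ≤ 9 moves.

J - C - B - A - H - M - N - O - P - K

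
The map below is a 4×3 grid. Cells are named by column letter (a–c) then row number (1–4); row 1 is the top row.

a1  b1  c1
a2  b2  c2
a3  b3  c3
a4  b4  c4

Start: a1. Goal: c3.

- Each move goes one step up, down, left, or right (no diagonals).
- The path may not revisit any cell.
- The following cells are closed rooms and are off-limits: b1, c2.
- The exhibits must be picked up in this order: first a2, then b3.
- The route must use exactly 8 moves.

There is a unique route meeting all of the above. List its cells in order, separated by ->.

The waypoints must appear in the order a2, b3, with no cell reused.
Route from a1: down to a2, right to b2, down to b3, left to a3, down to a4, 2× right (reaching c4), up to c3 — 8 moves in all.
Check: order respected (a2 at step 1, b3 at step 3); 8 moves as required.

a1 -> a2 -> b2 -> b3 -> a3 -> a4 -> b4 -> c4 -> c3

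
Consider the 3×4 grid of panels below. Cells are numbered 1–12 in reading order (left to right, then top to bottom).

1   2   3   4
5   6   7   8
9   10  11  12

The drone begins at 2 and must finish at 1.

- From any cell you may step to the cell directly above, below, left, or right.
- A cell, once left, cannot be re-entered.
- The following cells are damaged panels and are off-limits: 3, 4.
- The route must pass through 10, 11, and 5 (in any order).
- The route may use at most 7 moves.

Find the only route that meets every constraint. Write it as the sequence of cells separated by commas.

2, 6, 7, 11, 10, 9, 5, 1

The 7-move cap with required stops at 10, 11, 5 leaves no slack for detours.
Route from 2: down 1 to 6, right 1 to 7, down 1 to 11, left 2 to 9, up 2 to 1 — 7 moves in all.
Check: all required cells visited; 7 ≤ 7 moves.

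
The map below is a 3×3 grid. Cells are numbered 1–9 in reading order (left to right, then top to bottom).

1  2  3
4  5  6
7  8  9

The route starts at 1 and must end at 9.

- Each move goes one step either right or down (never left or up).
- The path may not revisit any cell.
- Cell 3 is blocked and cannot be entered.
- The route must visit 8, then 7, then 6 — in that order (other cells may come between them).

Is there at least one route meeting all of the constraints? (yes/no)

7 lies to the left of 8, so going from 8 to 7 would need a leftward move — but moves only go right/down, so 8 cannot be visited before 7.

no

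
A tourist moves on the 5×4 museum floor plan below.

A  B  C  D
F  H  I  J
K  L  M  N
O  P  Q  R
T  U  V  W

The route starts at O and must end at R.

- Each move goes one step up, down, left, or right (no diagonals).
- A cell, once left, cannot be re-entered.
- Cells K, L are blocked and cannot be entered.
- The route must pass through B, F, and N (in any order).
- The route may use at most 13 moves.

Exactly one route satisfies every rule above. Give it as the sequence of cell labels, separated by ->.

The 13-move cap with required stops at B, F, N leaves no slack for detours.
Route from O: 2× right (reaching Q), 2× up (reaching I), 2× left (reaching F), up to A, 3× right (reaching D), 3× down (reaching R) — 13 moves in all.
Check: all required cells visited; 13 ≤ 13 moves.

O -> P -> Q -> M -> I -> H -> F -> A -> B -> C -> D -> J -> N -> R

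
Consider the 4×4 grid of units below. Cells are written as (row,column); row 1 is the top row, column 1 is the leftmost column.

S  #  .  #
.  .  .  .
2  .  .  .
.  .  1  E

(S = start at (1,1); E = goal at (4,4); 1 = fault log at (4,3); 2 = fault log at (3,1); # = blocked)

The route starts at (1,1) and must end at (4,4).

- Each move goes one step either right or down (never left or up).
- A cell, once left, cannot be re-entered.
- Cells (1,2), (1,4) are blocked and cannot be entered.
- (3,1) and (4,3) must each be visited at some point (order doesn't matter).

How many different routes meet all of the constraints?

A right/down-only route from (1,1) to (4,4) makes exactly 3 down-moves and 3 right-moves in some order.
With no other constraints that would be C(6,3) = 20 routes.
A monotone route can only reach the required cells in the order (3,1), (4,3), so split there and multiply the segment counts (each segment already excludes blocked cells): (1,1)→(3,1): 1; (3,1)→(4,3): 3; (4,3)→(4,4): 1; product = 3.
That gives 3 routes.

3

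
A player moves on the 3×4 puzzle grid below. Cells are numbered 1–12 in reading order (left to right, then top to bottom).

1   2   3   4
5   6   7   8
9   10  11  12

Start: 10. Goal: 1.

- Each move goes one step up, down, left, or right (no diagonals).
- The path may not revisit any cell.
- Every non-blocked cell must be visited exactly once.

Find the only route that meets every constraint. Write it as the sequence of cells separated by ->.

10 -> 9 -> 5 -> 6 -> 7 -> 11 -> 12 -> 8 -> 4 -> 3 -> 2 -> 1

Need to visit all 12 open cells exactly once, starting at 10 and ending at 1.
Cell 9 has only two open neighbours (5 and 10), so the path must pass straight through it: one of those is the cell it's entered from and the other is where it exits.
Route from 10: left to 9, up to 5, 2× right (reaching 7), down to 11, right to 12, 2× up (reaching 4), 3× left (reaching 1) — 11 moves in all.
Check: all 12 open cells covered.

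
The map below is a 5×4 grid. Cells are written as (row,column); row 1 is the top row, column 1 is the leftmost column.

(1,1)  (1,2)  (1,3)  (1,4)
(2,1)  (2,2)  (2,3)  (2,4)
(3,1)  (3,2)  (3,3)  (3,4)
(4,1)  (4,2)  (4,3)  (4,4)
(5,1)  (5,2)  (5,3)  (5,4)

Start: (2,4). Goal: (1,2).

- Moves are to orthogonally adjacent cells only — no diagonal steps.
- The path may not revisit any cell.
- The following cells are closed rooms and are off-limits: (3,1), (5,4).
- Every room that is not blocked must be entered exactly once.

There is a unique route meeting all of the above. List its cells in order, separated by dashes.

Need to visit all 18 open cells exactly once, starting at (2,4) and ending at (1,2).
Cell (2,1) has only two open neighbours ((1,1) and (2,2)), so the path must pass straight through it: one of those is the cell it's entered from and the other is where it exits.
Route from (2,4): up to (1,4), left to (1,3), 2× down (reaching (3,3)), right to (3,4), down to (4,4), left to (4,3), down to (5,3), 2× left (reaching (5,1)), up to (4,1), right to (4,2), 2× up (reaching (2,2)), left to (2,1), up to (1,1), right to (1,2) — 17 moves in all.
Check: all 18 open cells covered.

(2,4) - (1,4) - (1,3) - (2,3) - (3,3) - (3,4) - (4,4) - (4,3) - (5,3) - (5,2) - (5,1) - (4,1) - (4,2) - (3,2) - (2,2) - (2,1) - (1,1) - (1,2)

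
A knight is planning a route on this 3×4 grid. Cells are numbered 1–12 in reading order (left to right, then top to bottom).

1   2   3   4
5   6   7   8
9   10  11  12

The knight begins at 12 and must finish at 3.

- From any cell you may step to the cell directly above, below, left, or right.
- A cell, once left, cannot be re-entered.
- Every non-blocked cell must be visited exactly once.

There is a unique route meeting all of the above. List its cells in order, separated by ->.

Need to visit all 12 open cells exactly once, starting at 12 and ending at 3.
Route from 12: 3× left (reaching 9), 2× up (reaching 1), right to 2, down to 6, 2× right (reaching 8), up to 4, left to 3 — 11 moves in all.
Check: all 12 open cells covered.

12 -> 11 -> 10 -> 9 -> 5 -> 1 -> 2 -> 6 -> 7 -> 8 -> 4 -> 3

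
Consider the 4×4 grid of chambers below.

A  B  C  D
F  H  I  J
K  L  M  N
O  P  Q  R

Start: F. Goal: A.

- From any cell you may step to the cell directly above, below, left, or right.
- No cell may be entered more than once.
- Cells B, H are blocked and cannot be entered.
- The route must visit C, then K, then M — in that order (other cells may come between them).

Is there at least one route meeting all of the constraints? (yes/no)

no

Every way from C onward to A runs back through F, which the route has already used — so it cannot be completed without a revisit.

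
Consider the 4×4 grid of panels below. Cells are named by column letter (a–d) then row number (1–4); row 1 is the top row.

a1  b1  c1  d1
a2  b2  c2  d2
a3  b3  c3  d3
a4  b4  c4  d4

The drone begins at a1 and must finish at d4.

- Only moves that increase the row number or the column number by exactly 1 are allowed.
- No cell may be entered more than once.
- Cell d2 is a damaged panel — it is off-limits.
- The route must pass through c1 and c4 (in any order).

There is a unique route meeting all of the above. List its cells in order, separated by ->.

Moves only go right or down, so the column and row indices never decrease.
Route from a1: 2× right (reaching c1), 3× down (reaching c4), right to d4 — 6 moves in all.
Check: all required cells visited.

a1 -> b1 -> c1 -> c2 -> c3 -> c4 -> d4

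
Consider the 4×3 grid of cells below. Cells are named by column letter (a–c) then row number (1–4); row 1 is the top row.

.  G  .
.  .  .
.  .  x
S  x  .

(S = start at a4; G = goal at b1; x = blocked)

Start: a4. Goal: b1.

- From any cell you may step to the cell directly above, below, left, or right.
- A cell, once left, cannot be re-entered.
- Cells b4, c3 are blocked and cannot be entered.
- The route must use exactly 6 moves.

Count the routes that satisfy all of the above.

Need simple routes of exactly 6 moves from a4 to b1 (Manhattan distance 4, so 1 moves are spent on a detour and 1 undoing it).
Enumerating: a4 a3 a2 b2 c2 c1 b1 | a4 a3 b3 b2 a2 a1 b1 | a4 a3 b3 b2 c2 c1 b1.
That gives 3 routes.

3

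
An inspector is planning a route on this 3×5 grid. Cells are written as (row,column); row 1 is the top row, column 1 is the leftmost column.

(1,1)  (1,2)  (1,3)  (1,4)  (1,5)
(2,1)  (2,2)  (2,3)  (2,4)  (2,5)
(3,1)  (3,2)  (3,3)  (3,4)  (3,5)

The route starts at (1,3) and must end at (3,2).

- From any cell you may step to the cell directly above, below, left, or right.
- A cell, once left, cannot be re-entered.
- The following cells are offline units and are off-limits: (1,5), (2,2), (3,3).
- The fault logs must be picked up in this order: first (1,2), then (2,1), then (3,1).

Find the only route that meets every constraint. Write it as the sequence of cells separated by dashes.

The waypoints must appear in the order (1,2), (2,1), (3,1), with no cell reused.
Route from (1,3): left 2 to (1,1), down 2 to (3,1), right 1 to (3,2) — 5 moves in all.
Check: order respected ((1,2) at step 1, (2,1) at step 3, (3,1) at step 4).

(1,3) - (1,2) - (1,1) - (2,1) - (3,1) - (3,2)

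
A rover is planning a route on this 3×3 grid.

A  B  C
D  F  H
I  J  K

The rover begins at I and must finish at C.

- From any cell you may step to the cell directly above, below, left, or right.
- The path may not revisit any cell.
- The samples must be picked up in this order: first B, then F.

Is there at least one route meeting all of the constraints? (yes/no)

One route that works: I → D → A → B → F → H → C.

yes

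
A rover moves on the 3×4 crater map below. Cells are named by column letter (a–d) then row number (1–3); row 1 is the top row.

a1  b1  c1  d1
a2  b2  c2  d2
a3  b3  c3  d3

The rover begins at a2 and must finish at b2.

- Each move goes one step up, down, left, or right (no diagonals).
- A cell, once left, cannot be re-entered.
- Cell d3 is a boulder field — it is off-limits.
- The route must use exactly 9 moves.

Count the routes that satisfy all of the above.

2

Need simple routes of exactly 9 moves from a2 to b2 (Manhattan distance 1, so 4 moves are spent on a detour and 4 undoing it).
Enumerating: a2 a1 b1 c1 d1 d2 c2 c3 b3 b2 | a2 a3 b3 c3 c2 d2 d1 c1 b1 b2.
That gives 2 routes.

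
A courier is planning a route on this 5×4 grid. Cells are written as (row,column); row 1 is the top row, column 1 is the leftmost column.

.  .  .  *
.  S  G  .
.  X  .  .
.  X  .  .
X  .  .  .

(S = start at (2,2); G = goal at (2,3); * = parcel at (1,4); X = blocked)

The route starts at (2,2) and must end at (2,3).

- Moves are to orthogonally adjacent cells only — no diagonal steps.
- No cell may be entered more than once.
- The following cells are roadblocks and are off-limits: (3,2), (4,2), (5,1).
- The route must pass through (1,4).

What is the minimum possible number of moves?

5

Any route passes through (1,4) somewhere between (2,2) and (2,3). Summing Manhattan distances along the two legs ((2,2) → (1,4) → (2,3)) gives a lower bound of 3 + 2 = 5 moves.
A route of 5 moves achieves this: (2,2) → (1,2) → (1,3) → (1,4) → (2,4) → (2,3).
Since 5 matches the lower bound, it is optimal.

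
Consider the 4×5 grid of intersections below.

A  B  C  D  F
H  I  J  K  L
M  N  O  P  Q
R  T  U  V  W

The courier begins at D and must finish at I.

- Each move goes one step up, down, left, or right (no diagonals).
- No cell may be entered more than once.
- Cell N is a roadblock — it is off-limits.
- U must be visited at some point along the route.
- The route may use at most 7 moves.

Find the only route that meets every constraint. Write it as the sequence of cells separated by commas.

D, K, P, V, U, O, J, I

The budget equals the shortest possible length, so every move has to be on a shortest route through the required cells.
Route from D: down 3 to V, left 1 to U, up 2 to J, left 1 to I — 7 moves in all.
Check: all required cells visited; 7 ≤ 7 moves.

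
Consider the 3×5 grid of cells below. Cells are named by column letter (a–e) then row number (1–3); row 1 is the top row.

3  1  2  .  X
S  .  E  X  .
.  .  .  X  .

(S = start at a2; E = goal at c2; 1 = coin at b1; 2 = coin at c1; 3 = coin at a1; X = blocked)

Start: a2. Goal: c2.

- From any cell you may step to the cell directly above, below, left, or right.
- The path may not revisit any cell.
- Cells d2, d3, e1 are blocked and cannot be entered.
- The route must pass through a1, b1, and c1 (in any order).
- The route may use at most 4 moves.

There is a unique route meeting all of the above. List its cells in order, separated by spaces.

The budget equals the shortest possible length, so every move has to be on a shortest route through the required cells.
Route from a2: up to a1, 2× right (reaching c1), down to c2 — 4 moves in all.
Check: all required cells visited; 4 ≤ 4 moves.

a2 a1 b1 c1 c2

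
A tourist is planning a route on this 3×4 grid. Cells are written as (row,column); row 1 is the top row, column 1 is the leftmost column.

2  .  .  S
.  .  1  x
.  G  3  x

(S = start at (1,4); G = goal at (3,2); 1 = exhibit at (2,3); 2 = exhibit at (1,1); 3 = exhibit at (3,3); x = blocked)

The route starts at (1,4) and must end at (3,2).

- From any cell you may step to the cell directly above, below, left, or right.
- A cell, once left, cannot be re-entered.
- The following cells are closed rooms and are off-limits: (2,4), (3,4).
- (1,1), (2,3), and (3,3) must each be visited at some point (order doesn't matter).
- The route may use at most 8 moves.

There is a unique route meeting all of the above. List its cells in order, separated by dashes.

The budget equals the shortest possible length, so every move has to be on a shortest route through the required cells.
Route from (1,4): 3× left (reaching (1,1)), down to (2,1), 2× right (reaching (2,3)), down to (3,3), left to (3,2) — 8 moves in all.
Check: all required cells visited; 8 ≤ 8 moves.

(1,4) - (1,3) - (1,2) - (1,1) - (2,1) - (2,2) - (2,3) - (3,3) - (3,2)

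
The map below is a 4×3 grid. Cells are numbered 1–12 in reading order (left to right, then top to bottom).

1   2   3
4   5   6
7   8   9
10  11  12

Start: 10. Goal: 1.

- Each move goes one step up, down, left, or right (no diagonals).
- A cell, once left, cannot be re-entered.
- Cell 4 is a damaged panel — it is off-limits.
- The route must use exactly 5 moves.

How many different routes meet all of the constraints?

2

Need simple routes of exactly 5 moves from 10 to 1 (Manhattan distance 3, so 1 moves are spent on a detour and 1 undoing it).
Enumerating: 10 7 8 5 2 1 | 10 11 8 5 2 1.
That gives 2 routes.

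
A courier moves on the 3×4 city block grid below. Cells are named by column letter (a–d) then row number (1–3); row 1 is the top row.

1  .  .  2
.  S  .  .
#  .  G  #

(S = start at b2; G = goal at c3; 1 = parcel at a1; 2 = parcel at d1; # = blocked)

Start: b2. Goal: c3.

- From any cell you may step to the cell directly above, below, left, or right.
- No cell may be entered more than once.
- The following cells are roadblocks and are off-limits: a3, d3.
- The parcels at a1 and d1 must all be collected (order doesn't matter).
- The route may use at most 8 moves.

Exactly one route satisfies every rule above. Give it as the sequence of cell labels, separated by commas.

Any route must reach a1 and d1 and still end at c3 within 8 moves, so the order of the required stops is forced.
Route from b2: left 1 to a2, up 1 to a1, right 3 to d1, down 1 to d2, left 1 to c2, down 1 to c3 — 8 moves in all.
Check: all required cells visited; 8 ≤ 8 moves.

b2, a2, a1, b1, c1, d1, d2, c2, c3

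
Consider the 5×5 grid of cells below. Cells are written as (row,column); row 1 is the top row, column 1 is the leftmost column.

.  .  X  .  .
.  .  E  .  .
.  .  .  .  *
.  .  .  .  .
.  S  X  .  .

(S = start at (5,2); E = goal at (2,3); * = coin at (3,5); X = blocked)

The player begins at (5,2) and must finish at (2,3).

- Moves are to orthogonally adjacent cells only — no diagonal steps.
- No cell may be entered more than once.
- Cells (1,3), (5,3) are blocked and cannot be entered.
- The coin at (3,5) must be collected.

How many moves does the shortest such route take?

Any route passes through (3,5) somewhere between (5,2) and (2,3). Summing Manhattan distances along the two legs ((5,2) → (3,5) → (2,3)) gives a lower bound of 5 + 3 = 8 moves.
A route of 8 moves achieves this: (5,2) → (4,2) → (3,2) → (3,3) → (3,4) → (3,5) → (2,5) → (2,4) → (2,3).
Since 8 matches the lower bound, it is optimal.

8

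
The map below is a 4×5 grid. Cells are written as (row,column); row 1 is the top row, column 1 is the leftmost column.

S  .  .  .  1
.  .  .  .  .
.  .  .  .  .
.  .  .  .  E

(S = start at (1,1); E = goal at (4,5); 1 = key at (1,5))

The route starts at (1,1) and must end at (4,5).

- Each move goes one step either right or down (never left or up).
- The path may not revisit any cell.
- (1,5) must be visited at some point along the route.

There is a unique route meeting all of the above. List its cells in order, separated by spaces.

Moves only go right or down, so the column and row indices never decrease.
Route from (1,1): 4× right (reaching (1,5)), 3× down (reaching (4,5)) — 7 moves in all.
Check: all required cells visited.

(1,1) (1,2) (1,3) (1,4) (1,5) (2,5) (3,5) (4,5)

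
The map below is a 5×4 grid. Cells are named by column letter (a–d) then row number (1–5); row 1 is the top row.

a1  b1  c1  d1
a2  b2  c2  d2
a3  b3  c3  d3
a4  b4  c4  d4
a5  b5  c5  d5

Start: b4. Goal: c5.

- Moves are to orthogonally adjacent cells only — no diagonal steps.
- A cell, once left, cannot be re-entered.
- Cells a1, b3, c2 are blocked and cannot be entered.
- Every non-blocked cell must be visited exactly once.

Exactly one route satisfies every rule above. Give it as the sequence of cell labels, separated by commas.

Need to visit all 17 open cells exactly once, starting at b4 and ending at c5.
Cell b2 has only two open neighbours (b1 and a2), so the path must pass straight through it: one of those is the cell it's entered from and the other is where it exits.
Route from b4: down 1 to b5, left 1 to a5, up 3 to a2, right 1 to b2, up 1 to b1, right 2 to d1, down 2 to d3, left 1 to c3, down 1 to c4, right 1 to d4, down 1 to d5, left 1 to c5 — 16 moves in all.
Check: all 17 open cells covered.

b4, b5, a5, a4, a3, a2, b2, b1, c1, d1, d2, d3, c3, c4, d4, d5, c5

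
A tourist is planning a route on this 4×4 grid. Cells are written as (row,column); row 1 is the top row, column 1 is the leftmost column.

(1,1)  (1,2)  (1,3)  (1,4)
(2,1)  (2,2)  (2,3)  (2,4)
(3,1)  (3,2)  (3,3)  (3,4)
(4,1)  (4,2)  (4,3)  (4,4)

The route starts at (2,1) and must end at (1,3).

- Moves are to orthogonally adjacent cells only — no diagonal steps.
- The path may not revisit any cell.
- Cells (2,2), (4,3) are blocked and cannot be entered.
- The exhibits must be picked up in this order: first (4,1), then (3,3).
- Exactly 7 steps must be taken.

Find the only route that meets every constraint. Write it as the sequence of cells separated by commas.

The waypoints must appear in the order (4,1), (3,3), with no cell reused.
Route from (2,1): down 2 to (4,1), right 1 to (4,2), up 1 to (3,2), right 1 to (3,3), up 2 to (1,3) — 7 moves in all.
Check: order respected ((4,1) at step 2, (3,3) at step 5); 7 moves as required.

(2,1), (3,1), (4,1), (4,2), (3,2), (3,3), (2,3), (1,3)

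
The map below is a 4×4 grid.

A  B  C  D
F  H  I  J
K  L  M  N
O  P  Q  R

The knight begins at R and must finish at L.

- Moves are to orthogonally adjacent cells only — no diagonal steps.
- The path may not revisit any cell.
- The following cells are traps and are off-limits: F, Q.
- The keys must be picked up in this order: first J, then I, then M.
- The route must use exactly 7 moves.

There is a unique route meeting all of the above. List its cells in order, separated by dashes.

The waypoints must appear in the order J, I, M, with no cell reused.
Route from R: up 3 to D, left 1 to C, down 2 to M, left 1 to L — 7 moves in all.
Check: order respected (J at step 2, I at step 5, M at step 6); 7 moves as required.

R - N - J - D - C - I - M - L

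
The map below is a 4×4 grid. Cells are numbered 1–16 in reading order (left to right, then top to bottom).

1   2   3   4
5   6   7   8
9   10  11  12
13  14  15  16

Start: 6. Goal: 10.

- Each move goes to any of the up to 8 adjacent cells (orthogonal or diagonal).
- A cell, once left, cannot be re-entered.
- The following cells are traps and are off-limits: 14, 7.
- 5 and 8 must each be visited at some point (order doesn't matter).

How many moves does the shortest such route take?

6

Any route passes through 5 and 8 in some order between 6 and 10. Summing Chebyshev distances along each leg and taking the cheapest ordering (6 → 5 → 8 → 10) gives a lower bound of 1 + 3 + 2 = 6 moves.
A route of 6 moves achieves this: 6 → 5 → 2 → 3 → 8 → 11 → 10.
Since 6 matches the lower bound, it is optimal.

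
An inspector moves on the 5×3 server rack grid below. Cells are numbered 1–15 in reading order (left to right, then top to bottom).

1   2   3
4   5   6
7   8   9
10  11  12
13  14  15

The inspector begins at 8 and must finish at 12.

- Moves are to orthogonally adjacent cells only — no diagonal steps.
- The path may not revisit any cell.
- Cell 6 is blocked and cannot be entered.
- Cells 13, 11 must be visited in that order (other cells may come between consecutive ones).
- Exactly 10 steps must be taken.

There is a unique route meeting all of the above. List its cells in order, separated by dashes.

The waypoints must appear in the order 13, 11, with no cell reused.
Route from 8: 2× up (reaching 2), left to 1, 4× down (reaching 13), right to 14, up to 11, right to 12 — 10 moves in all.
Check: order respected (13 at step 7, 11 at step 9); 10 moves as required.

8 - 5 - 2 - 1 - 4 - 7 - 10 - 13 - 14 - 11 - 12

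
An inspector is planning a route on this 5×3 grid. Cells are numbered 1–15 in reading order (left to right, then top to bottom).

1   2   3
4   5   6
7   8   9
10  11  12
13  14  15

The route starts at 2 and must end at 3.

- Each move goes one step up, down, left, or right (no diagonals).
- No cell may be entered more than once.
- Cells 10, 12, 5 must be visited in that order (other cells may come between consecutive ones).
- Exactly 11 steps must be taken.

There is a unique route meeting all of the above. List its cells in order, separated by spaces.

2 1 4 7 10 11 12 9 8 5 6 3

The waypoints must appear in the order 10, 12, 5, with no cell reused.
Route from 2: left to 1, 3× down (reaching 10), 2× right (reaching 12), up to 9, left to 8, up to 5, right to 6, up to 3 — 11 moves in all.
Check: order respected (10 at step 4, 12 at step 6, 5 at step 9); 11 moves as required.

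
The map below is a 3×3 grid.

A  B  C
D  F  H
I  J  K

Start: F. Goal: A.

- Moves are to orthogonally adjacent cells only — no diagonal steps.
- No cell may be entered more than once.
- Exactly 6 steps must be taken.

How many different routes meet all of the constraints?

2

Need simple routes of exactly 6 moves from F to A (Manhattan distance 2, so 2 moves are spent on a detour and 2 undoing it).
Enumerating: F J K H C B A | F H K J I D A.
That gives 2 routes.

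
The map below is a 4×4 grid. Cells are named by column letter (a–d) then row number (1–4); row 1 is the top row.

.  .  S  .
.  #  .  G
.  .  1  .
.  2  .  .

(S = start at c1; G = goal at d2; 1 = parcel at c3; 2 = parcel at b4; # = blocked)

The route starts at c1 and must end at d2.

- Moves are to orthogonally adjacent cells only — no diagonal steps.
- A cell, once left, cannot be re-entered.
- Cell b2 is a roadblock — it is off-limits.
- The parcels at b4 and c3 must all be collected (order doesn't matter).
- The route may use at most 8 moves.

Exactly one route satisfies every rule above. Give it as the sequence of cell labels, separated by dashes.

The 8-move cap with required stops at b4, c3 leaves no slack for detours.
Route from c1: 2× down (reaching c3), left to b3, down to b4, 2× right (reaching d4), 2× up (reaching d2) — 8 moves in all.
Check: all required cells visited; 8 ≤ 8 moves.

c1 - c2 - c3 - b3 - b4 - c4 - d4 - d3 - d2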